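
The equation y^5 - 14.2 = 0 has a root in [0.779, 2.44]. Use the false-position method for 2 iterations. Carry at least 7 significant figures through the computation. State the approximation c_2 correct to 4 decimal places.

1.2586

f(0.779000) = -13.913129, f(2.440000) = 72.286661
step 1: c = 1.047095, f(c) = -12.941278 < 0 → new bracket [1.047095, 2.440000]
step 2: c = 1.258598, f(c) = -11.041835 < 0 → new bracket [1.258598, 2.440000]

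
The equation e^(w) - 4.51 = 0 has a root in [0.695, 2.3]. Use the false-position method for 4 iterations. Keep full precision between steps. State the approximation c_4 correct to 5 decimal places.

f(0.695000) = -2.506291, f(2.300000) = 5.464182
step 1: c = 1.199687, f(c) = -1.190921 < 0 → new bracket [1.199687, 2.300000]
step 2: c = 1.396587, f(c) = -0.468618 < 0 → new bracket [1.396587, 2.300000]
step 3: c = 1.467945, f(c) = -0.169693 < 0 → new bracket [1.467945, 2.300000]
step 4: c = 1.493007, f(c) = -0.059543 < 0 → new bracket [1.493007, 2.300000]

1.49301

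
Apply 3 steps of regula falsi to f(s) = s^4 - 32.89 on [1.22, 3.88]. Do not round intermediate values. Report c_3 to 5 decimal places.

2.05743

False-position update: c = (a·f(b) − b·f(a))/(f(b) − f(a)); replace the endpoint whose sign matches f(c).
f(1.220000) = -30.674665, f(3.880000) = 193.744959
step 1: c = 1.583581, f(c) = -26.601304 < 0 → new bracket [1.583581, 3.880000]
step 2: c = 1.860816, f(c) = -20.900156 < 0 → new bracket [1.860816, 3.880000]
step 3: c = 2.057425, f(c) = -14.971721 < 0 → new bracket [2.057425, 3.880000]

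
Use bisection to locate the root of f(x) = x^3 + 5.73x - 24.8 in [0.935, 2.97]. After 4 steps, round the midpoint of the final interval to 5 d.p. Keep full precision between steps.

2.27047

f(0.935000) = -18.625050, f(2.970000) = 18.416173 (opposite signs)
step 1: m = 1.952500, f(m) = -6.168745 < 0 → root in [1.952500, 2.970000]
step 2: m = 2.461250, f(m) = 4.212604 > 0 → root in [1.952500, 2.461250]
step 3: m = 2.206875, f(m) = -1.406469 < 0 → root in [2.206875, 2.461250]
step 4: m = 2.334062, f(m) = 1.289795 > 0 → root in [2.206875, 2.334062]
Midpoint of [2.206875, 2.334062] = 2.270469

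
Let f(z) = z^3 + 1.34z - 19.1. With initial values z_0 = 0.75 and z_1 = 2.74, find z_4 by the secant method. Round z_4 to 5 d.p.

Secant update: z_(k+1) = z_k − f(z_k)·(z_k − z_(k-1))/(f(z_k) − f(z_(k-1))).
f(z_0) = -17.673125, f(z_1) = 5.142424
z_2 = 2.740000 - (5.142424)·(2.740000 - 0.750000)/(5.142424 - (-17.673125)) = 2.291472; f(z_2) = -3.997274
z_3 = 2.291472 - (-3.997274)·(2.291472 - 2.740000)/(-3.997274 - (5.142424)) = 2.487637; f(z_3) = -0.372233
z_4 = 2.487637 - (-0.372233)·(2.487637 - 2.291472)/(-0.372233 - (-3.997274)) = 2.507780; f(z_4) = 0.031750

2.50778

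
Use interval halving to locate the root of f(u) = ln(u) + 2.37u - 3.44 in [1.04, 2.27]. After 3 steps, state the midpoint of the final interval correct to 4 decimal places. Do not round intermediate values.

f(1.040000) = -0.935979, f(2.270000) = 2.759680 (opposite signs)
step 1: m = 1.655000, f(m) = 0.986151 > 0 → root in [1.040000, 1.655000]
step 2: m = 1.347500, f(m) = 0.051826 > 0 → root in [1.040000, 1.347500]
step 3: m = 1.193750, f(m) = -0.433713 < 0 → root in [1.193750, 1.347500]
Midpoint of [1.193750, 1.347500] = 1.270625

1.2706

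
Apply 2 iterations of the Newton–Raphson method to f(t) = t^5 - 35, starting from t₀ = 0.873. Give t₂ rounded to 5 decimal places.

10.20018

f'(t) = 5t⁴
t_0 = 0.873000: f = -34.492926, f' = 2.904203 → t_1 = 0.873000 - (-34.492926)/(2.904203) = 12.749899
t_1 = 12.749899: f = 336890.362280, f' = 132128.640830 → t_2 = 12.749899 - (336890.362280)/(132128.640830) = 10.200184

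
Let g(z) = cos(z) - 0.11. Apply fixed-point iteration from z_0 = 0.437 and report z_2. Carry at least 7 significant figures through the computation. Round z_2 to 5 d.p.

0.58955

z_1 = g(0.437000) = 0.796025
z_2 = g(0.796025) = 0.589552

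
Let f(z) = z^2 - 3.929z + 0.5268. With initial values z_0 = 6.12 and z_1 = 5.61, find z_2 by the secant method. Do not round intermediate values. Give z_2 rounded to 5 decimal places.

4.33360

Secant update: z_(k+1) = z_k − f(z_k)·(z_k − z_(k-1))/(f(z_k) − f(z_(k-1))).
f(z_0) = 13.935720, f(z_1) = 9.957210
z_2 = 5.610000 - (9.957210)·(5.610000 - 6.120000)/(9.957210 - (13.935720)) = 4.333598; f(z_2) = 2.280166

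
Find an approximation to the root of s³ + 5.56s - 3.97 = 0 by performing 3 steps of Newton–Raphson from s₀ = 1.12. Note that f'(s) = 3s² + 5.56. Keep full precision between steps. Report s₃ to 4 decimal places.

Newton update: s ← s − f(s)/f'(s).
s_0 = 1.120000: f = 3.662128, f' = 9.323200 → s_1 = 1.120000 - (3.662128)/(9.323200) = 0.727203
s_1 = 0.727203: f = 0.457809, f' = 7.146471 → s_2 = 0.727203 - (0.457809)/(7.146471) = 0.663142
s_2 = 0.663142: f = 0.008690, f' = 6.879271 → s_3 = 0.663142 - (0.008690)/(6.879271) = 0.661879

0.6619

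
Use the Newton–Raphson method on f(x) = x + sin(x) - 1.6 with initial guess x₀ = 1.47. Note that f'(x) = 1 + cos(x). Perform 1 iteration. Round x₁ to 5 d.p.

0.68415

x_0 = 1.470000: f = 0.864924, f' = 1.100626 → x_1 = 1.470000 - (0.864924)/(1.100626) = 0.684152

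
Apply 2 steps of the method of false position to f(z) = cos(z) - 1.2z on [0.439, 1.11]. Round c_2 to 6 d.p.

0.657359

f(0.439000) = 0.378377, f(1.110000) = -0.887338
step 1: c = 0.639591, f(c) = 0.034831 > 0 → new bracket [0.639591, 1.110000]
step 2: c = 0.657359, f(c) = 0.002779 > 0 → new bracket [0.657359, 1.110000]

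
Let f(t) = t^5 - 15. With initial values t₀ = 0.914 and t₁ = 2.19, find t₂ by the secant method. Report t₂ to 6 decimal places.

f(t_0) = -14.362132, f(t_1) = 35.375640
t_2 = 2.190000 - (35.375640)·(2.190000 - 0.914000)/(35.375640 - (-14.362132)) = 1.282454; f(t_2) = -11.530963

1.282454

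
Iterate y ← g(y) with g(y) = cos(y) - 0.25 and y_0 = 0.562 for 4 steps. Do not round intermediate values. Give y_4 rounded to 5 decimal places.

y_1 = g(0.562000) = 0.596191
y_2 = g(0.596191) = 0.577480
y_3 = g(0.577480) = 0.587841
y_4 = g(0.587841) = 0.582140

0.58214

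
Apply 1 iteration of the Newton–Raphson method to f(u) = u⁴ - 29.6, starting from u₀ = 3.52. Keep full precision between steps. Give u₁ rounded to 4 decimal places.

2.8097

f'(u) = 4u³
u_0 = 3.520000: f = 123.922012, f' = 174.456832 → u_1 = 3.520000 - (123.922012)/(174.456832) = 2.809669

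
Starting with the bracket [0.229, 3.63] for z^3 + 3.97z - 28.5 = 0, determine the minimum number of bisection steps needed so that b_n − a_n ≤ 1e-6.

Initial width b − a = 3.63 − 0.229 = 3.401000.
After n steps the width is (b−a)/2^n; need (b−a)/2^n ≤ 1e-6.
So n ≥ log₂(3.401000/1e-6) = log₂(3401000.0000) ≈ 21.6975.
Hence n = 22.

22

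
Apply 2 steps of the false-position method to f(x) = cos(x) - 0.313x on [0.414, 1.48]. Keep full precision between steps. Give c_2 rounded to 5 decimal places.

1.18758

f(0.414000) = 0.785937, f(1.480000) = -0.372568
step 1: c = 1.137181, f(c) = 0.064217 > 0 → new bracket [1.137181, 1.480000]
step 2: c = 1.187583, f(c) = 0.002190 > 0 → new bracket [1.187583, 1.480000]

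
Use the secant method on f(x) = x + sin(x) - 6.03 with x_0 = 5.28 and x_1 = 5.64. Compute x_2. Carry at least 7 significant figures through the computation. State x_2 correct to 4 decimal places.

f(x_0) = -1.593188, f(x_1) = -0.989747
x_2 = 5.640000 - (-0.989747)·(5.640000 - 5.280000)/(-0.989747 - (-1.593188)) = 6.230463; f(x_2) = 0.147764

6.2305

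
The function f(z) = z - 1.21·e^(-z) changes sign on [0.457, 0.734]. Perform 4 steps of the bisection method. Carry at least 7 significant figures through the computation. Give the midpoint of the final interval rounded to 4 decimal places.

f(0.457000) = -0.309148, f(0.734000) = 0.153218 (opposite signs)
step 1: m = 0.595500, f(m) = -0.071557 < 0 → root in [0.595500, 0.734000]
step 2: m = 0.664750, f(m) = 0.042323 > 0 → root in [0.595500, 0.664750]
step 3: m = 0.630125, f(m) = -0.014231 < 0 → root in [0.630125, 0.664750]
step 4: m = 0.647437, f(m) = 0.014141 > 0 → root in [0.630125, 0.647437]
Midpoint of [0.630125, 0.647437] = 0.638781

0.6388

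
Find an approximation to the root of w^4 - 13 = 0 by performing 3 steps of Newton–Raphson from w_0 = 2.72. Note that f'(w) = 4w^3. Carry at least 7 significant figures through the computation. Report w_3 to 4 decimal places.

w_0 = 2.720000: f = 41.736323, f' = 80.494592 → w_1 = 2.720000 - (41.736323)/(80.494592) = 2.201502
w_1 = 2.201502: f = 10.489619, f' = 42.679269 → w_2 = 2.201502 - (10.489619)/(42.679269) = 1.955724
w_2 = 1.955724: f = 1.629517, f' = 29.921439 → w_3 = 1.955724 - (1.629517)/(29.921439) = 1.901264

1.9013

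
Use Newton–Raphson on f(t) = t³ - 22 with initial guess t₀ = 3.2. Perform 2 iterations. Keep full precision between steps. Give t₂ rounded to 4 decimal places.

Newton update: t ← t − f(t)/f'(t).
f'(t) = 3t²
t_0 = 3.200000: f = 10.768000, f' = 30.720000 → t_1 = 3.200000 - (10.768000)/(30.720000) = 2.849479
t_1 = 2.849479: f = 1.136436, f' = 24.358595 → t_2 = 2.849479 - (1.136436)/(24.358595) = 2.802825

2.8028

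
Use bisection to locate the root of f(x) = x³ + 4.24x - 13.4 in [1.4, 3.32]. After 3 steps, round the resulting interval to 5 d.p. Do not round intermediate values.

[1.64000, 1.88000]

f(1.400000) = -4.720000, f(3.320000) = 37.271168 (opposite signs)
step 1: m = 2.360000, f(m) = 9.750656 > 0 → root in [1.400000, 2.360000]
step 2: m = 1.880000, f(m) = 1.215872 > 0 → root in [1.400000, 1.880000]
step 3: m = 1.640000, f(m) = -2.035456 < 0 → root in [1.640000, 1.880000]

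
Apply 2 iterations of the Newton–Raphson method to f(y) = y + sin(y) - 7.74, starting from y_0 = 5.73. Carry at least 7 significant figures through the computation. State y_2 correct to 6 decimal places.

7.047189

f'(y) = 1 + cos(y)
y_0 = 5.730000: f = -2.535400, f' = 1.850855 → y_1 = 5.730000 - (-2.535400)/(1.850855) = 7.099853
y_1 = 7.099853: f = 0.088722, f' = 1.684654 → y_2 = 7.099853 - (0.088722)/(1.684654) = 7.047189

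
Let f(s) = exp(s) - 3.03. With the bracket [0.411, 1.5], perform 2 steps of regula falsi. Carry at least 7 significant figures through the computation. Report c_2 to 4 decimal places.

1.0824

False-position update: c = (a·f(b) − b·f(a))/(f(b) − f(a)); replace the endpoint whose sign matches f(c).
f(0.411000) = -1.521675, f(1.500000) = 1.451689
step 1: c = 0.968316, f(c) = -0.396494 < 0 → new bracket [0.968316, 1.500000]
step 2: c = 1.082379, f(c) = -0.078306 < 0 → new bracket [1.082379, 1.500000]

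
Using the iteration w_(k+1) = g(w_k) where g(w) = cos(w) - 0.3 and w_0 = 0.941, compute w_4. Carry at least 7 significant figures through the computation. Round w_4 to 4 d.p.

0.5819

w_1 = g(0.941000) = 0.288980
w_2 = g(0.288980) = 0.658535
w_3 = g(0.658535) = 0.490890
w_4 = g(0.490890) = 0.581914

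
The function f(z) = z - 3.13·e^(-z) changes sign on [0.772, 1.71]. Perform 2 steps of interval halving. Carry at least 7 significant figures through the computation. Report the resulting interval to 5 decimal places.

[1.00650, 1.24100]

f(0.772000) = -0.674335, f(1.710000) = 1.143890 (opposite signs)
step 1: m = 1.241000, f(m) = 0.336133 > 0 → root in [0.772000, 1.241000]
step 2: m = 1.006500, f(m) = -0.137502 < 0 → root in [1.006500, 1.241000]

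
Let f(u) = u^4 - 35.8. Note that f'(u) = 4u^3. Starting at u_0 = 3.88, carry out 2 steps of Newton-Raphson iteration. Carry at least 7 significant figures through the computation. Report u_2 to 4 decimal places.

u_0 = 3.880000: f = 190.834959, f' = 233.644288 → u_1 = 3.880000 - (190.834959)/(233.644288) = 3.063224
u_1 = 3.063224: f = 52.247137, f' = 114.973147 → u_2 = 3.063224 - (52.247137)/(114.973147) = 2.608795

2.6088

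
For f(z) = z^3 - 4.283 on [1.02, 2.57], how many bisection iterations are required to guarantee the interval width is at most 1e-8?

28

Initial width b − a = 2.57 − 1.02 = 1.550000.
After n steps the width is (b−a)/2^n; need (b−a)/2^n ≤ 1e-8.
So n ≥ log₂(1.550000/1e-8) = log₂(155000000.0000) ≈ 27.2077.
Hence n = 28.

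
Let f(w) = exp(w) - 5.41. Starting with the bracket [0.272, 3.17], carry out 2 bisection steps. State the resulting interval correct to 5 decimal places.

f(0.272000) = -4.097413, f(3.170000) = 18.397484 (opposite signs)
step 1: m = 1.721000, f(m) = 0.180116 > 0 → root in [0.272000, 1.721000]
step 2: m = 0.996500, f(m) = -2.701216 < 0 → root in [0.996500, 1.721000]

[0.99650, 1.72100]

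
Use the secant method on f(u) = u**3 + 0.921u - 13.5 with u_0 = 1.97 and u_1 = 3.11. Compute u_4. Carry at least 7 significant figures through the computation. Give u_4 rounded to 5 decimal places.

f(u_0) = -4.040257, f(u_1) = 19.444541
u_2 = 3.110000 - (19.444541)·(3.110000 - 1.970000)/(19.444541 - (-4.040257)) = 2.166122; f(u_2) = -1.341369
u_3 = 2.166122 - (-1.341369)·(2.166122 - 3.110000)/(-1.341369 - (19.444541)) = 2.227033; f(u_3) = -0.403537
u_4 = 2.227033 - (-0.403537)·(2.227033 - 2.166122)/(-0.403537 - (-1.341369)) = 2.253242; f(u_4) = 0.015176

2.25324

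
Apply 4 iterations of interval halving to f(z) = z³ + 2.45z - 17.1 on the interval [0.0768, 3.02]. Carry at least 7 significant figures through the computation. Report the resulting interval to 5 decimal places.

f(0.076800) = -16.911387, f(3.020000) = 17.842608 (opposite signs)
step 1: m = 1.548400, f(m) = -9.594065 < 0 → root in [1.548400, 3.020000]
step 2: m = 2.284200, f(m) = 0.414263 > 0 → root in [1.548400, 2.284200]
step 3: m = 1.916300, f(m) = -5.368017 < 0 → root in [1.916300, 2.284200]
step 4: m = 2.100250, f(m) = -2.690080 < 0 → root in [2.100250, 2.284200]

[2.10025, 2.28420]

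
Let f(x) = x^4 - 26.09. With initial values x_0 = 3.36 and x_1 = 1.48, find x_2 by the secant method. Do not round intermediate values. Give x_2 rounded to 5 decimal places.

f(x_0) = 101.365068, f(x_1) = -21.292148
x_2 = 1.480000 - (-21.292148)·(1.480000 - 3.360000)/(-21.292148 - (101.365068)) = 1.806350; f(x_2) = -15.443471

1.80635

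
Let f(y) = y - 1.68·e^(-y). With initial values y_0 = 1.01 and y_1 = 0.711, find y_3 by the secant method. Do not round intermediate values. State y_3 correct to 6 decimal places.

f(y_0) = 0.398112, f(y_1) = -0.114137
y_2 = 0.711000 - (-0.114137)·(0.711000 - 1.010000)/(-0.114137 - (0.398112)) = 0.777622; f(y_2) = 0.005666
y_3 = 0.777622 - (0.005666)·(0.777622 - 0.711000)/(0.005666 - (-0.114137)) = 0.774471; f(y_3) = 0.000079

0.774471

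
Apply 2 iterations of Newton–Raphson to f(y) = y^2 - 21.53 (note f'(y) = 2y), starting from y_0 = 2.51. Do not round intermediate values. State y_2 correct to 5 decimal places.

4.71372

Newton update: y ← y − f(y)/f'(y).
y_0 = 2.510000: f = -15.229900, f' = 5.020000 → y_1 = 2.510000 - (-15.229900)/(5.020000) = 5.543845
y_1 = 5.543845: f = 9.204213, f' = 11.087689 → y_2 = 5.543845 - (9.204213)/(11.087689) = 4.713716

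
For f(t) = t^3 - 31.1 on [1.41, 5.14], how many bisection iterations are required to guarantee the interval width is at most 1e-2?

Initial width b − a = 5.14 − 1.41 = 3.730000.
After n steps the width is (b−a)/2^n; need (b−a)/2^n ≤ 1e-2.
So n ≥ log₂(3.730000/1e-2) = log₂(373.0000) ≈ 8.5430.
Hence n = 9.

9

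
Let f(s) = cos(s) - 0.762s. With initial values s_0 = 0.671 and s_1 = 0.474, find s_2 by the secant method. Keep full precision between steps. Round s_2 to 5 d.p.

f(s_0) = 0.271898, f(s_1) = 0.528562
s_2 = 0.474000 - (0.528562)·(0.474000 - 0.671000)/(0.528562 - (0.271898)) = 0.879693; f(s_2) = -0.032939

0.87969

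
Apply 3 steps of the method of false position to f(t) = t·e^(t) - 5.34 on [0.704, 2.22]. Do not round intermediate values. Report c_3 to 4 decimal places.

f(0.704000) = -3.916636, f(2.220000) = 15.100275
step 1: c = 1.016228, f(c) = -2.532410 < 0 → new bracket [1.016228, 2.220000]
step 2: c = 1.189114, f(c) = -1.434745 < 0 → new bracket [1.189114, 2.220000]
step 3: c = 1.278564, f(c) = -0.748062 < 0 → new bracket [1.278564, 2.220000]

1.2786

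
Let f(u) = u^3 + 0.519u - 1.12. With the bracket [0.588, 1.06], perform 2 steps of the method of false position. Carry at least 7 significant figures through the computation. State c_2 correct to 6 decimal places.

False-position update: c = (a·f(b) − b·f(a))/(f(b) − f(a)); replace the endpoint whose sign matches f(c).
f(0.588000) = -0.611531, f(1.060000) = 0.621156
step 1: c = 0.822157, f(c) = -0.137569 < 0 → new bracket [0.822157, 1.060000]
step 2: c = 0.865282, f(c) = -0.023071 < 0 → new bracket [0.865282, 1.060000]

0.865282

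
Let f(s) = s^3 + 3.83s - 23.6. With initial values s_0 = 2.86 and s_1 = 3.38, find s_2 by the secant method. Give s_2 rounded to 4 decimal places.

2.5353

f(s_0) = 10.747456, f(s_1) = 27.959872
s_2 = 3.380000 - (27.959872)·(3.380000 - 2.860000)/(27.959872 - (10.747456)) = 2.535311; f(s_2) = 2.406725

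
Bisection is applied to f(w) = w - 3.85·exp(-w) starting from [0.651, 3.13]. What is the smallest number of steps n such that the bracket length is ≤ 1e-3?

12

Initial width b − a = 3.13 − 0.651 = 2.479000.
After n steps the width is (b−a)/2^n; need (b−a)/2^n ≤ 1e-3.
So n ≥ log₂(2.479000/1e-3) = log₂(2479.0000) ≈ 11.2755.
Hence n = 12.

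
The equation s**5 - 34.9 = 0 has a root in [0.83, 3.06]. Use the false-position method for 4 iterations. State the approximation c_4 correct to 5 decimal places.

1.70424

f(0.830000) = -34.506096, f(3.060000) = 233.391635
step 1: c = 1.117231, f(c) = -33.159334 < 0 → new bracket [1.117231, 3.060000]
step 2: c = 1.358915, f(c) = -30.265950 < 0 → new bracket [1.358915, 3.060000]
step 3: c = 1.554187, f(c) = -25.831910 < 0 → new bracket [1.554187, 3.060000]
step 4: c = 1.704243, f(c) = -20.523372 < 0 → new bracket [1.704243, 3.060000]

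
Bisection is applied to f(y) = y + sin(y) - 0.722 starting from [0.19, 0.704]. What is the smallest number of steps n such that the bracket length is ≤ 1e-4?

Initial width b − a = 0.704 − 0.19 = 0.514000.
After n steps the width is (b−a)/2^n; need (b−a)/2^n ≤ 1e-4.
So n ≥ log₂(0.514000/1e-4) = log₂(5140.0000) ≈ 12.3276.
Hence n = 13.

13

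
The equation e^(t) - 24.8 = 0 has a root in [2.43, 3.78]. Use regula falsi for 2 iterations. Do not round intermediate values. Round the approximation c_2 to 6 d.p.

f(2.430000) = -13.441118, f(3.780000) = 19.016042
step 1: c = 2.989060, f(c) = -4.932995 < 0 → new bracket [2.989060, 3.780000]
step 2: c = 3.151977, f(c) = -1.417751 < 0 → new bracket [3.151977, 3.780000]

3.151977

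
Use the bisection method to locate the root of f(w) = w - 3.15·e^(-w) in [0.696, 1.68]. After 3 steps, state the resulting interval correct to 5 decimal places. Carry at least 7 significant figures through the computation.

f(0.696000) = -0.874513, f(1.680000) = 1.092922 (opposite signs)
step 1: m = 1.188000, f(m) = 0.227785 > 0 → root in [0.696000, 1.188000]
step 2: m = 0.942000, f(m) = -0.286019 < 0 → root in [0.942000, 1.188000]
step 3: m = 1.065000, f(m) = -0.020893 < 0 → root in [1.065000, 1.188000]

[1.06500, 1.18800]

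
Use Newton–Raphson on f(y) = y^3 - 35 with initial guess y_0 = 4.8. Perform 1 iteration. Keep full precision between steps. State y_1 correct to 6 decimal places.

f'(y) = 3y^2
y_0 = 4.800000: f = 75.592000, f' = 69.120000 → y_1 = 4.800000 - (75.592000)/(69.120000) = 3.706366

3.706366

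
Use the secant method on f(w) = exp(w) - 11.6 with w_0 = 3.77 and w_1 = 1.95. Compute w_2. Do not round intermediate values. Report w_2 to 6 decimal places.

f(w_0) = 31.780065, f(w_1) = -4.571312
w_2 = 1.950000 - (-4.571312)·(1.950000 - 3.770000)/(-4.571312 - (31.780065)) = 2.178871; f(w_2) = -2.763673

2.178871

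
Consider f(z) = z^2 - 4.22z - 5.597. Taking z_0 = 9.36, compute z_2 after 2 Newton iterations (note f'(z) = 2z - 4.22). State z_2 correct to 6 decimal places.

5.432639

Newton update: z ← z − f(z)/f'(z).
z_0 = 9.360000: f = 42.513400, f' = 14.500000 → z_1 = 9.360000 - (42.513400)/(14.500000) = 6.428041
z_1 = 6.428041: f = 8.596381, f' = 8.636083 → z_2 = 6.428041 - (8.596381)/(8.636083) = 5.432639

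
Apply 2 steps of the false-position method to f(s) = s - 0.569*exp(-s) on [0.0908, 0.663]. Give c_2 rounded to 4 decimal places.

f(0.090800) = -0.428811, f(0.663000) = 0.369793
step 1: c = 0.398043, f(c) = 0.015884 > 0 → new bracket [0.090800, 0.398043]
step 2: c = 0.387069, f(c) = 0.000693 > 0 → new bracket [0.090800, 0.387069]

0.3871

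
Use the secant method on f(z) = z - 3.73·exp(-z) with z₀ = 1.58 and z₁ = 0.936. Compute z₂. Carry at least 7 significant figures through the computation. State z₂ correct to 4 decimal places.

f(z_0) = 0.811713, f(z_1) = -0.526882
z_2 = 0.936000 - (-0.526882)·(0.936000 - 1.580000)/(-0.526882 - (0.811713)) = 1.189484; f(z_2) = 0.054152

1.1895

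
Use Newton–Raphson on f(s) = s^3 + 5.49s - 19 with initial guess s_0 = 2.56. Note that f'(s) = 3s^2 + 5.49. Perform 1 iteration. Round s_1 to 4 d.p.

2.0896

s_0 = 2.560000: f = 11.831616, f' = 25.150800 → s_1 = 2.560000 - (11.831616)/(25.150800) = 2.089573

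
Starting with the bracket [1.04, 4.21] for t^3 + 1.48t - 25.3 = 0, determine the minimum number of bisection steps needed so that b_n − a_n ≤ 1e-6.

Initial width b − a = 4.21 − 1.04 = 3.170000.
After n steps the width is (b−a)/2^n; need (b−a)/2^n ≤ 1e-6.
So n ≥ log₂(3.170000/1e-6) = log₂(3170000.0000) ≈ 21.5961.
Hence n = 22.

22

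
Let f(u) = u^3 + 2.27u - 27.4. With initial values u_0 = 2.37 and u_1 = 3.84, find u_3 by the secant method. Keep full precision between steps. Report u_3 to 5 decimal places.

f(u_0) = -8.708047, f(u_1) = 37.939904
u_2 = 3.840000 - (37.939904)·(3.840000 - 2.370000)/(37.939904 - (-8.708047)) = 2.644414; f(u_2) = -2.905001
u_3 = 2.644414 - (-2.905001)·(2.644414 - 3.840000)/(-2.905001 - (37.939904)) = 2.729447; f(u_3) = -0.870102

2.72945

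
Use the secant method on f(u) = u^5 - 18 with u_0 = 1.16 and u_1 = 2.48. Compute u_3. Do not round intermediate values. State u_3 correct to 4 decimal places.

1.5468

f(u_0) = -15.899658, f(u_1) = 75.812002
u_2 = 2.480000 - (75.812002)·(2.480000 - 1.160000)/(75.812002 - (-15.899658)) = 1.388843; f(u_2) = -12.832680
u_3 = 1.388843 - (-12.832680)·(1.388843 - 2.480000)/(-12.832680 - (75.812002)) = 1.546805; f(u_3) = -9.145232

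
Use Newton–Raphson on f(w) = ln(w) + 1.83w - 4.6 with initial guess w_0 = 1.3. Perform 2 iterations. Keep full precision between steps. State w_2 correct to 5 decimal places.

f'(w) = 1/w + 1.83
w_0 = 1.300000: f = -1.958636, f' = 2.599231 → w_1 = 1.300000 - (-1.958636)/(2.599231) = 2.053544
w_1 = 2.053544: f = -0.122447, f' = 2.316963 → w_2 = 2.053544 - (-0.122447)/(2.316963) = 2.106392

2.10639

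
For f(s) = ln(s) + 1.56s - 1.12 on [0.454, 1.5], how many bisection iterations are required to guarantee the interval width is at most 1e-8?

27

Initial width b − a = 1.5 − 0.454 = 1.046000.
After n steps the width is (b−a)/2^n; need (b−a)/2^n ≤ 1e-8.
So n ≥ log₂(1.046000/1e-8) = log₂(104600000.0000) ≈ 26.6403.
Hence n = 27.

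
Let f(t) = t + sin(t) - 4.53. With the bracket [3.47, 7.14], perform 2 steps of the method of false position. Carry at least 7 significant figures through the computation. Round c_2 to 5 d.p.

5.12352

f(3.470000) = -1.382536, f(7.140000) = 3.365761
step 1: c = 4.538574, f(c) = -0.976358 < 0 → new bracket [4.538574, 7.140000]
step 2: c = 5.123524, f(c) = -0.323143 < 0 → new bracket [5.123524, 7.140000]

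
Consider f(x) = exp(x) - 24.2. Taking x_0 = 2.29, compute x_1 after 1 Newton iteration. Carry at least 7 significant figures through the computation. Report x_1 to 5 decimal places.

f'(x) = exp(x)
x_0 = 2.290000: f = -14.325062, f' = 9.874938 → x_1 = 2.290000 - (-14.325062)/(9.874938) = 3.740648

3.74065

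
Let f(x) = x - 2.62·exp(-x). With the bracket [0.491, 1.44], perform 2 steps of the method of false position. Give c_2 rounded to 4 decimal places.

f(0.491000) = -1.112477, f(1.440000) = 0.819249
step 1: c = 1.037527, f(c) = 0.109183 > 0 → new bracket [0.491000, 1.037527]
step 2: c = 0.988683, f(c) = 0.013868 > 0 → new bracket [0.491000, 0.988683]

0.9887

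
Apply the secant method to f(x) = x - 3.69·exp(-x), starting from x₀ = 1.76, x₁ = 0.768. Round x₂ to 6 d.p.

f(x_0) = 1.125154, f(x_1) = -0.943939
x_2 = 0.768000 - (-0.943939)·(0.768000 - 1.760000)/(-0.943939 - (1.125154)) = 1.220559; f(x_2) = 0.131769

1.220559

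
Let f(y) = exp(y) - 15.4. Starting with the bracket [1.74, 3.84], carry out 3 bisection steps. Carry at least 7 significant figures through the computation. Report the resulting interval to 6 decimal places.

f(1.740000) = -9.702657, f(3.840000) = 31.125474 (opposite signs)
step 1: m = 2.790000, f(m) = 0.881020 > 0 → root in [1.740000, 2.790000]
step 2: m = 2.265000, f(m) = -5.768875 < 0 → root in [2.265000, 2.790000]
step 3: m = 2.527500, f(m) = -2.877838 < 0 → root in [2.527500, 2.790000]

[2.527500, 2.790000]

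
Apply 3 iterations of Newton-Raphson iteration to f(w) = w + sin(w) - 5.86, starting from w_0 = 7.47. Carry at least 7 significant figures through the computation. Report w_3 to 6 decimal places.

f'(w) = 1 + cos(w)
w_0 = 7.470000: f = 2.537180, f' = 1.374615 → w_1 = 7.470000 - (2.537180)/(1.374615) = 5.624261
w_1 = 5.624261: f = -0.848005, f' = 1.790651 → w_2 = 5.624261 - (-0.848005)/(1.790651) = 6.097835
w_2 = 6.097835: f = 0.053544, f' = 1.982872 → w_3 = 6.097835 - (0.053544)/(1.982872) = 6.070832

6.070832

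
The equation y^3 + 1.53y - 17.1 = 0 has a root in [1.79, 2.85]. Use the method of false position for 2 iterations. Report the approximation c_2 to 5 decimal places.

2.36077

False-position update: c = (a·f(b) − b·f(a))/(f(b) − f(a)); replace the endpoint whose sign matches f(c).
f(1.790000) = -8.625961, f(2.850000) = 10.409625
step 1: c = 2.270338, f(c) = -1.924071 < 0 → new bracket [2.270338, 2.850000]
step 2: c = 2.360766, f(c) = -0.330967 < 0 → new bracket [2.360766, 2.850000]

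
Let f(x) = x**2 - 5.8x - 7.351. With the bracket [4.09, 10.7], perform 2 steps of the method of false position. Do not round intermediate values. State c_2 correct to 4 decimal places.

6.4415

False-position update: c = (a·f(b) − b·f(a))/(f(b) − f(a)); replace the endpoint whose sign matches f(c).
f(4.090000) = -14.344900, f(10.700000) = 45.079000
step 1: c = 5.685651, f(c) = -8.001150 < 0 → new bracket [5.685651, 10.700000]
step 2: c = 6.441499, f(c) = -3.218782 < 0 → new bracket [6.441499, 10.700000]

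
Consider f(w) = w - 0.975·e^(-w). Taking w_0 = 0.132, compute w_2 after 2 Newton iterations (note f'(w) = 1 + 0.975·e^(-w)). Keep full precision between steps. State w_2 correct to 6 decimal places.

0.557787

w_0 = 0.132000: f = -0.722432, f' = 1.854432 → w_1 = 0.132000 - (-0.722432)/(1.854432) = 0.521571
w_1 = 0.521571: f = -0.057177, f' = 1.578748 → w_2 = 0.521571 - (-0.057177)/(1.578748) = 0.557787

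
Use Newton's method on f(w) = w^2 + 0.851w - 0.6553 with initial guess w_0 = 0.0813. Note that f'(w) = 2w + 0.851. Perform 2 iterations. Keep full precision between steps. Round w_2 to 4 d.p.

0.5015

w_0 = 0.081300: f = -0.579504, f' = 1.013600 → w_1 = 0.081300 - (-0.579504)/(1.013600) = 0.653029
w_1 = 0.653029: f = 0.326873, f' = 2.157057 → w_2 = 0.653029 - (0.326873)/(2.157057) = 0.501492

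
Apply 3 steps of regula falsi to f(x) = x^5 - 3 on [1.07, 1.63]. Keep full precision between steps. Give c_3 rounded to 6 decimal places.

f(1.070000) = -1.597448, f(1.630000) = 8.506362
step 1: c = 1.158538, f(c) = -0.912861 < 0 → new bracket [1.158538, 1.630000]
step 2: c = 1.204230, f(c) = -0.467518 < 0 → new bracket [1.204230, 1.630000]
step 3: c = 1.226411, f(c) = -0.225527 < 0 → new bracket [1.226411, 1.630000]

1.226411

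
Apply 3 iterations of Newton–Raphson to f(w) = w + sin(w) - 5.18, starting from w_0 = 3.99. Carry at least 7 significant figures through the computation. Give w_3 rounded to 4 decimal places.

Newton update: w ← w − f(w)/f'(w).
f'(w) = 1 + cos(w)
w_0 = 3.990000: f = -1.940228, f' = 0.338821 → w_1 = 3.990000 - (-1.940228)/(0.338821) = 9.716408
w_1 = 9.716408: f = 4.248894, f' = 0.042224 → w_2 = 9.716408 - (4.248894)/(0.042224) = -90.911994
w_2 = -90.911994: f = -96.284969, f' = 0.018796 → w_3 = -90.911994 - (-96.284969)/(0.018796) = 5031.664205

5031.6642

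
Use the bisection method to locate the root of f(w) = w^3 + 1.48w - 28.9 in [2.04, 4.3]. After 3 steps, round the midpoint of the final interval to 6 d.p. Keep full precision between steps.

3.028750

f(2.040000) = -17.391136, f(4.300000) = 56.971000 (opposite signs)
step 1: m = 3.170000, f(m) = 7.646613 > 0 → root in [2.040000, 3.170000]
step 2: m = 2.605000, f(m) = -7.367005 < 0 → root in [2.605000, 3.170000]
step 3: m = 2.887500, f(m) = -0.551518 < 0 → root in [2.887500, 3.170000]
Midpoint of [2.887500, 3.170000] = 3.028750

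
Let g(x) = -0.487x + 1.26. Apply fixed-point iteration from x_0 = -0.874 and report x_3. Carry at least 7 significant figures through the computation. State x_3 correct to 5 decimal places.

1.04616

x_1 = g(-0.874000) = 1.685638
x_2 = g(1.685638) = 0.439094
x_3 = g(0.439094) = 1.046161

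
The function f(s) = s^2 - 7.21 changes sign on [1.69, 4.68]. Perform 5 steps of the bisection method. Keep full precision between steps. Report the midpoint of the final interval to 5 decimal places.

2.67109

f(1.690000) = -4.353900, f(4.680000) = 14.692400 (opposite signs)
step 1: m = 3.185000, f(m) = 2.934225 > 0 → root in [1.690000, 3.185000]
step 2: m = 2.437500, f(m) = -1.268594 < 0 → root in [2.437500, 3.185000]
step 3: m = 2.811250, f(m) = 0.693127 > 0 → root in [2.437500, 2.811250]
step 4: m = 2.624375, f(m) = -0.322656 < 0 → root in [2.624375, 2.811250]
step 5: m = 2.717812, f(m) = 0.176505 > 0 → root in [2.624375, 2.717812]
Midpoint of [2.624375, 2.717812] = 2.671094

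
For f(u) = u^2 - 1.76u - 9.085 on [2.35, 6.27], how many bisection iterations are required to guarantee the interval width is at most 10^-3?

Initial width b − a = 6.27 − 2.35 = 3.920000.
After n steps the width is (b−a)/2^n; need (b−a)/2^n ≤ 10^-3.
So n ≥ log₂(3.920000/10^-3) = log₂(3920.0000) ≈ 11.9366.
Hence n = 12.

12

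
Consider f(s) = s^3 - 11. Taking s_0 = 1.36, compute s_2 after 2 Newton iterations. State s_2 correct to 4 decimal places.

2.3653

Newton update: s ← s − f(s)/f'(s).
f'(s) = 3s^2
s_0 = 1.360000: f = -8.484544, f' = 5.548800 → s_1 = 1.360000 - (-8.484544)/(5.548800) = 2.889077
s_1 = 2.889077: f = 13.114456, f' = 25.040303 → s_2 = 2.889077 - (13.114456)/(25.040303) = 2.365343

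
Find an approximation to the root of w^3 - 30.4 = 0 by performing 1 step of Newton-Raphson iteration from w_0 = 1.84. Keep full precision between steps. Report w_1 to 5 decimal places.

f'(w) = 3w^2
w_0 = 1.840000: f = -24.170496, f' = 10.156800 → w_1 = 1.840000 - (-24.170496)/(10.156800) = 4.219735

4.21974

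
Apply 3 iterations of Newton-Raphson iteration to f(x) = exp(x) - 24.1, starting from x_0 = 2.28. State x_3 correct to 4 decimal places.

Newton update: x ← x − f(x)/f'(x).
f'(x) = exp(x)
x_0 = 2.280000: f = -14.323320, f' = 9.776680 → x_1 = 2.280000 - (-14.323320)/(9.776680) = 3.745049
x_1 = 3.745049: f = 18.211097, f' = 42.311097 → x_2 = 3.745049 - (18.211097)/(42.311097) = 3.314640
x_2 = 3.314640: f = 3.412485, f' = 27.512485 → x_3 = 3.314640 - (3.412485)/(27.512485) = 3.190606

3.1906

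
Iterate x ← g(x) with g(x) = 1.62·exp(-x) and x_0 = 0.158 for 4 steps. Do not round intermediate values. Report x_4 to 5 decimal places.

0.55061

x_1 = g(0.158000) = 1.383237
x_2 = g(1.383237) = 0.406240
x_3 = g(0.406240) = 1.079163
x_4 = g(1.079163) = 0.550605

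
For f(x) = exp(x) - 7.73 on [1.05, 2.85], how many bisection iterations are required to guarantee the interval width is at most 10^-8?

28

Initial width b − a = 2.85 − 1.05 = 1.800000.
After n steps the width is (b−a)/2^n; need (b−a)/2^n ≤ 10^-8.
So n ≥ log₂(1.800000/10^-8) = log₂(180000000.0000) ≈ 27.4234.
Hence n = 28.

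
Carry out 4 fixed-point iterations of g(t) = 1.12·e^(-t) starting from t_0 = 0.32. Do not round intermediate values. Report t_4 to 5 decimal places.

t_1 = g(0.320000) = 0.813287
t_2 = g(0.813287) = 0.496606
t_3 = g(0.496606) = 0.681624
t_4 = g(0.681624) = 0.566490

0.56649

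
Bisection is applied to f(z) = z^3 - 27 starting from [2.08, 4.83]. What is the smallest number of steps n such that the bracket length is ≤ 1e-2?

9

Initial width b − a = 4.83 − 2.08 = 2.750000.
After n steps the width is (b−a)/2^n; need (b−a)/2^n ≤ 1e-2.
So n ≥ log₂(2.750000/1e-2) = log₂(275.0000) ≈ 8.1033.
Hence n = 9.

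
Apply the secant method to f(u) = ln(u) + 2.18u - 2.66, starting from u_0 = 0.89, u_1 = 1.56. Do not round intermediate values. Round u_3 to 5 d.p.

1.15380

f(u_0) = -0.836334, f(u_1) = 1.185486
u_2 = 1.560000 - (1.185486)·(1.560000 - 0.890000)/(1.185486 - (-0.836334)) = 1.167148; f(u_2) = 0.038946
u_3 = 1.167148 - (0.038946)·(1.167148 - 1.560000)/(0.038946 - (1.185486)) = 1.153804; f(u_3) = -0.001644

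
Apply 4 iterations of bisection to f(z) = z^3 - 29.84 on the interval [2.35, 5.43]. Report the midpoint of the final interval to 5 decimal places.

f(2.350000) = -16.862125, f(5.430000) = 130.263007 (opposite signs)
step 1: m = 3.890000, f(m) = 29.023869 > 0 → root in [2.350000, 3.890000]
step 2: m = 3.120000, f(m) = 0.531328 > 0 → root in [2.350000, 3.120000]
step 3: m = 2.735000, f(m) = -9.381585 < 0 → root in [2.735000, 3.120000]
step 4: m = 2.927500, f(m) = -4.750575 < 0 → root in [2.927500, 3.120000]
Midpoint of [2.927500, 3.120000] = 3.023750

3.02375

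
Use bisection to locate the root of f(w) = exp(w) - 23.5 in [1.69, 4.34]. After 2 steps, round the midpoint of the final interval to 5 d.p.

3.34625

f(1.690000) = -18.080519, f(4.340000) = 53.207539 (opposite signs)
step 1: m = 3.015000, f(m) = -3.110909 < 0 → root in [3.015000, 4.340000]
step 2: m = 3.677500, f(m) = 16.047402 > 0 → root in [3.015000, 3.677500]
Midpoint of [3.015000, 3.677500] = 3.346250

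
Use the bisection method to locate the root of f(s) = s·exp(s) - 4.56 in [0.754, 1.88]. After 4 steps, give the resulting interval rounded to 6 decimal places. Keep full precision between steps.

[1.246625, 1.317000]

f(0.754000) = -2.957384, f(1.880000) = 7.760589 (opposite signs)
step 1: m = 1.317000, f(m) = 0.355318 > 0 → root in [0.754000, 1.317000]
step 2: m = 1.035500, f(m) = -1.643500 < 0 → root in [1.035500, 1.317000]
step 3: m = 1.176250, f(m) = -0.746370 < 0 → root in [1.176250, 1.317000]
step 4: m = 1.246625, f(m) = -0.223512 < 0 → root in [1.246625, 1.317000]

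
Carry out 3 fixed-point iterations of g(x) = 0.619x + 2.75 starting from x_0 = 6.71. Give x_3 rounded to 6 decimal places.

7.097398

x_1 = g(6.710000) = 6.903490
x_2 = g(6.903490) = 7.023260
x_3 = g(7.023260) = 7.097398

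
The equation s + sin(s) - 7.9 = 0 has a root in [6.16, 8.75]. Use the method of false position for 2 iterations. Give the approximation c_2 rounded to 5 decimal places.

f(6.160000) = -1.862874, f(8.750000) = 1.474724
step 1: c = 7.605604, f(c) = 0.674916 > 0 → new bracket [6.160000, 7.605604]
step 2: c = 7.221151, f(c) = 0.127507 > 0 → new bracket [6.160000, 7.221151]

7.22115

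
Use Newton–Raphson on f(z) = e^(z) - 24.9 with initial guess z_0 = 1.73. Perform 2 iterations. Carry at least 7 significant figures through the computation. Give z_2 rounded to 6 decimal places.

f'(z) = e^(z)
z_0 = 1.730000: f = -19.259346, f' = 5.640654 → z_1 = 1.730000 - (-19.259346)/(5.640654) = 5.144382
z_1 = 5.144382: f = 146.565453, f' = 171.465453 → z_2 = 5.144382 - (146.565453)/(171.465453) = 4.289601

4.289601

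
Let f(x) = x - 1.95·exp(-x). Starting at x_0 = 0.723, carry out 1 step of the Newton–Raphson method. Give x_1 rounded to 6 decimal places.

f'(x) = 1 + 1.95·exp(-x)
x_0 = 0.723000: f = -0.223324, f' = 1.946324 → x_1 = 0.723000 - (-0.223324)/(1.946324) = 0.837741

0.837741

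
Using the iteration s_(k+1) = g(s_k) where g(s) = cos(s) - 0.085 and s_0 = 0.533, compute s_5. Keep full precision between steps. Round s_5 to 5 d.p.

s_1 = g(0.533000) = 0.776287
s_2 = g(0.776287) = 0.628520
s_3 = g(0.628520) = 0.723898
s_4 = g(0.723898) = 0.664229
s_5 = g(0.664229) = 0.702392

0.70239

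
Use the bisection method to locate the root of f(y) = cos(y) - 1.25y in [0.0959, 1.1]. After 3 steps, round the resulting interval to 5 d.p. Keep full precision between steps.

[0.59795, 0.72346]

f(0.095900) = 0.875530, f(1.100000) = -0.921404 (opposite signs)
step 1: m = 0.597950, f(m) = 0.079054 > 0 → root in [0.597950, 1.100000]
step 2: m = 0.848975, f(m) = -0.400466 < 0 → root in [0.597950, 0.848975]
step 3: m = 0.723463, f(m) = -0.154810 < 0 → root in [0.597950, 0.723463]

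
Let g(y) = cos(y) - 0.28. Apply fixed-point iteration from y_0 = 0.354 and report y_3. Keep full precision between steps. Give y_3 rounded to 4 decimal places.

0.5921

y_1 = g(0.354000) = 0.657994
y_2 = g(0.657994) = 0.511221
y_3 = g(0.511221) = 0.592148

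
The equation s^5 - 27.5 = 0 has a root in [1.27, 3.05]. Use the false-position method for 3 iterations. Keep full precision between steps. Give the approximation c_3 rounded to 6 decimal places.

1.673976

False-position update: c = (a·f(b) − b·f(a))/(f(b) − f(a)); replace the endpoint whose sign matches f(c).
f(1.270000) = -24.196163, f(3.050000) = 236.436344
step 1: c = 1.435249, f(c) = -21.409741 < 0 → new bracket [1.435249, 3.050000]
step 2: c = 1.569326, f(c) = -17.981548 < 0 → new bracket [1.569326, 3.050000]
step 3: c = 1.673976, f(c) = -14.355428 < 0 → new bracket [1.673976, 3.050000]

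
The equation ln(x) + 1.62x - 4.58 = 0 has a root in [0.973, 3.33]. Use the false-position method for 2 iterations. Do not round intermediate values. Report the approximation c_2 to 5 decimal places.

2.31748

f(0.973000) = -3.031111, f(3.330000) = 2.017572
step 1: c = 2.388088, f(c) = 0.159195 > 0 → new bracket [0.973000, 2.388088]
step 2: c = 2.317475, f(c) = 0.014789 > 0 → new bracket [0.973000, 2.317475]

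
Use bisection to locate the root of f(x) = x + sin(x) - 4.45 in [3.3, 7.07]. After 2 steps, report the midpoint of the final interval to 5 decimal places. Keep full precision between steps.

f(3.300000) = -1.307746, f(7.070000) = 3.328108 (opposite signs)
step 1: m = 5.185000, f(m) = -0.155383 < 0 → root in [5.185000, 7.070000]
step 2: m = 6.127500, f(m) = 1.522443 > 0 → root in [5.185000, 6.127500]
Midpoint of [5.185000, 6.127500] = 5.656250

5.65625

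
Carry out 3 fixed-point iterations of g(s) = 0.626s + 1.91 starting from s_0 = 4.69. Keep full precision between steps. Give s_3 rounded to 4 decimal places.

5.0047

s_1 = g(4.690000) = 4.845940
s_2 = g(4.845940) = 4.943558
s_3 = g(4.943558) = 5.004668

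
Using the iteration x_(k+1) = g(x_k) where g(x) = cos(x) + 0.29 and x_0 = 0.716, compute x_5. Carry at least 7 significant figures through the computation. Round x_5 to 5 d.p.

0.95977

x_1 = g(0.716000) = 1.044437
x_2 = g(1.044437) = 0.792389
x_3 = g(0.792389) = 0.992147
x_4 = g(0.992147) = 0.836894
x_5 = g(0.836894) = 0.959772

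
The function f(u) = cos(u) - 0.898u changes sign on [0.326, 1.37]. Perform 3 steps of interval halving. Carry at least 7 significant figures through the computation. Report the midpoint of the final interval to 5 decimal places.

0.78275

f(0.326000) = 0.654583, f(1.370000) = -1.030810 (opposite signs)
step 1: m = 0.848000, f(m) = -0.100020 < 0 → root in [0.326000, 0.848000]
step 2: m = 0.587000, f(m) = 0.305480 > 0 → root in [0.587000, 0.848000]
step 3: m = 0.717500, f(m) = 0.109137 > 0 → root in [0.717500, 0.848000]
Midpoint of [0.717500, 0.848000] = 0.782750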